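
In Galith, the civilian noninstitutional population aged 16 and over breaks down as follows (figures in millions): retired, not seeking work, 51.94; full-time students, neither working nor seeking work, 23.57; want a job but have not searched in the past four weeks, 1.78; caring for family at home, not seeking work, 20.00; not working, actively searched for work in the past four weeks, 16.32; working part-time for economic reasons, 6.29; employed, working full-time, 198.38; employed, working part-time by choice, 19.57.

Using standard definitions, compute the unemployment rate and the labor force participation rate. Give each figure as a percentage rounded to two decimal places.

Unemployment rate ≈ 6.78%; labor force participation rate ≈ 71.20%.

Employed = 6.29 + 198.38 + 19.57 = 224.24 million (anyone who worked, including part-time for economic reasons, counts as employed).
Unemployed = 16.32 million.
Labor force = 224.24 + 16.32 = 240.56 million.
Not in labor force = 51.94 + 23.57 + 1.78 + 20.00 = 97.29 million (those not working and not actively searching are outside the labor force — including those who want a job but have given up searching).
Civilian working-age population = 240.56 + 97.29 = 337.85 million.
Unemployment rate = 16.32 / 240.56 = 6.78%.
Labor force participation rate = 240.56 / 337.85 = 71.20%.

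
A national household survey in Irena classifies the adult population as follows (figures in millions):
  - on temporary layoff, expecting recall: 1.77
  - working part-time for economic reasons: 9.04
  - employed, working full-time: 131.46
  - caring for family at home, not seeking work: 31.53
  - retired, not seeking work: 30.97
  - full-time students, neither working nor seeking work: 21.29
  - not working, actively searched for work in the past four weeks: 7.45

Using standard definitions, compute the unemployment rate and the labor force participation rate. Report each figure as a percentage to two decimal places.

Unemployment rate ≈ 6.16%; labor force participation rate ≈ 64.12%.

Employed = 9.04 + 131.46 = 140.50 million (anyone who worked, including part-time for economic reasons, counts as employed).
Unemployed = 1.77 + 7.45 = 9.22 million (jobless and actively searching, or on temporary layoff).
Labor force = 140.50 + 9.22 = 149.72 million.
Not in labor force = 31.53 + 30.97 + 21.29 = 83.79 million (those not working and not actively searching are outside the labor force).
Civilian working-age population = 149.72 + 83.79 = 233.51 million.
Unemployment rate = 9.22 / 149.72 = 6.16%.
Labor force participation rate = 149.72 / 233.51 = 64.12%.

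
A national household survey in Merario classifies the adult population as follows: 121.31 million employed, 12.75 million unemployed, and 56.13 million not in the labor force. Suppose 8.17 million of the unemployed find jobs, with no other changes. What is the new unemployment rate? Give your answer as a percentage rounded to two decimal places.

Initially, labor force = 121.31 + 12.75 = 134.06 million, so u = 12.75/134.06 = 9.51%.
After the change, unemployed falls and employed rises by 8.17; labor force unchanged → E = 129.48, U = 4.58, labor force = 134.06 million.
New unemployment rate = 4.58 / 134.06 = 3.42%.

New unemployment rate ≈ 3.42%.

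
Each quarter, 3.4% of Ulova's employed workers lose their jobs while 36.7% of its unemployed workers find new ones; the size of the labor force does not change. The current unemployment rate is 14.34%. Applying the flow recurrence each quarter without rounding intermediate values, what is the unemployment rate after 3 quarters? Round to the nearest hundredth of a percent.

With a fixed labor force, u_{t+1} = u_t + s·(1−u_t) − f·u_t = u_t·(1−s−f) + s.
Here 1−s−f = 0.599 and s = 0.034.
u_1 = 0.143400 × 0.599 + 0.034 = 0.119897.
u_2 = 0.119897 × 0.599 + 0.034 = 0.105818.
u_3 = 0.105818 × 0.599 + 0.034 = 0.097385.

Unemployment rate after three quarters ≈ 9.74%.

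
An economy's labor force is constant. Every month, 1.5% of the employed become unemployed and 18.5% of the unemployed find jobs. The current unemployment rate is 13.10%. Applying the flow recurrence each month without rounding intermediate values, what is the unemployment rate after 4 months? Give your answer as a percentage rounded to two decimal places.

With a fixed labor force, u_{t+1} = u_t + s·(1−u_t) − f·u_t = u_t·(1−s−f) + s.
Here 1−s−f = 0.800 and s = 0.015.
u_1 = 0.131000 × 0.800 + 0.015 = 0.119800.
u_2 = 0.119800 × 0.800 + 0.015 = 0.110840.
u_3 = 0.110840 × 0.800 + 0.015 = 0.103672.
u_4 = 0.103672 × 0.800 + 0.015 = 0.097938.

Unemployment rate after four months ≈ 9.79%.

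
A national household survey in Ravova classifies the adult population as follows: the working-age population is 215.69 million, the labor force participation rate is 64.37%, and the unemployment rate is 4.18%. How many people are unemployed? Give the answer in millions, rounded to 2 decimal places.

About 5.80 million are unemployed.

Labor force = 0.6437 × 215.69 = 138.84 million.
Unemployed = 0.0418 × 138.84 ≈ 5.80 million.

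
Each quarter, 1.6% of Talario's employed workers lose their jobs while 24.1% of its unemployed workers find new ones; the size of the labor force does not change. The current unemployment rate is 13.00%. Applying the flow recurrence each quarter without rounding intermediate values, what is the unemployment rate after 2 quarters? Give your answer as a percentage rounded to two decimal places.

With a fixed labor force, u_{t+1} = u_t + s·(1−u_t) − f·u_t = u_t·(1−s−f) + s.
Here 1−s−f = 0.743 and s = 0.016.
u_1 = 0.130000 × 0.743 + 0.016 = 0.112590.
u_2 = 0.112590 × 0.743 + 0.016 = 0.099654.

Unemployment rate after two quarters ≈ 9.97%.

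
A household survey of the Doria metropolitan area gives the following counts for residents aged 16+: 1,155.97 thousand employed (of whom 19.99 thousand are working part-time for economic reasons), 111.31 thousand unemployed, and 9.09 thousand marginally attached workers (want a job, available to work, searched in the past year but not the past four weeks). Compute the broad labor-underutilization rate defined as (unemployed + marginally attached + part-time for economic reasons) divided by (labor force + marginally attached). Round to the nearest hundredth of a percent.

Labor force = 1,155.97 + 111.31 = 1,267.28 thousand.
Numerator = 111.31 + 9.09 + 19.99 = 140.39 thousand.
Denominator = 1,267.28 + 9.09 = 1,276.37 thousand.
Broad rate = 140.39 / 1,276.37 = 11.00%.

Broad underutilization rate ≈ 11.00%.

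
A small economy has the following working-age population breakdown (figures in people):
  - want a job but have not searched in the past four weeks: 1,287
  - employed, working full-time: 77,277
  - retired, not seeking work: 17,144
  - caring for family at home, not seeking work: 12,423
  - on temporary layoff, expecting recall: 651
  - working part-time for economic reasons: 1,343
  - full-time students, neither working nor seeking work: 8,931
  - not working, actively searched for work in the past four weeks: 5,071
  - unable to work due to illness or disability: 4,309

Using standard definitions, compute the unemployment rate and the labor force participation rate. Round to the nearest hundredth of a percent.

Employed = 77,277 + 1,343 = 78,620 (anyone who worked, including part-time for economic reasons, counts as employed).
Unemployed = 651 + 5,071 = 5,722 (jobless and actively searching, or on temporary layoff).
Labor force = 78,620 + 5,722 = 84,342.
Not in labor force = 1,287 + 17,144 + 12,423 + 8,931 + 4,309 = 44,094 (those not working and not actively searching are outside the labor force — including those who want a job but have given up searching).
Civilian working-age population = 84,342 + 44,094 = 128,436.
Unemployment rate = 5,722 / 84,342 = 6.78%.
Labor force participation rate = 84,342 / 128,436 = 65.67%.

Unemployment rate ≈ 6.78%; labor force participation rate ≈ 65.67%.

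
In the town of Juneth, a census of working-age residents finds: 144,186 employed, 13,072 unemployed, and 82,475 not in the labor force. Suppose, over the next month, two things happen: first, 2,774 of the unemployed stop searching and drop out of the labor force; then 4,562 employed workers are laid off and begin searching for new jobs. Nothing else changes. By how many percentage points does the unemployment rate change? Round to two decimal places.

The unemployment rate changes by +1.31 percentage points.

Initially, labor force = 144,186 + 13,072 = 157,258, so u = 13,072/157,258 = 8.31%.
After the first change, unemployed and labor force both fall by 2,774 → E = 144,186, U = 10,298, labor force = 154,484.
After the second change, employed falls and unemployed rises by 4,562; labor force unchanged → E = 139,624, U = 14,860, labor force = 154,484.
New unemployment rate = 14,860 / 154,484 = 9.62%.
Change = 9.62% − 8.31% = +1.31 percentage points.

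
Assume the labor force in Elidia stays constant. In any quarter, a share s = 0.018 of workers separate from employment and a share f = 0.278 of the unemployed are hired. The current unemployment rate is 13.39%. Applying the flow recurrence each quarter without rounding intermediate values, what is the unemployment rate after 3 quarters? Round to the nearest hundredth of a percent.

With a fixed labor force, u_{t+1} = u_t + s·(1−u_t) − f·u_t = u_t·(1−s−f) + s.
Here 1−s−f = 0.704 and s = 0.018.
u_1 = 0.133900 × 0.704 + 0.018 = 0.112266.
u_2 = 0.112266 × 0.704 + 0.018 = 0.097035.
u_3 = 0.097035 × 0.704 + 0.018 = 0.086313.

Unemployment rate after three quarters ≈ 8.63%.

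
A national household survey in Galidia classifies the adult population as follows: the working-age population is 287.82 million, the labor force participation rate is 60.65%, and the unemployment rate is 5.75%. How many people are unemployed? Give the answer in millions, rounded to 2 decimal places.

Labor force = 0.6065 × 287.82 = 174.56 million.
Unemployed = 0.0575 × 174.56 ≈ 10.04 million.

About 10.04 million are unemployed.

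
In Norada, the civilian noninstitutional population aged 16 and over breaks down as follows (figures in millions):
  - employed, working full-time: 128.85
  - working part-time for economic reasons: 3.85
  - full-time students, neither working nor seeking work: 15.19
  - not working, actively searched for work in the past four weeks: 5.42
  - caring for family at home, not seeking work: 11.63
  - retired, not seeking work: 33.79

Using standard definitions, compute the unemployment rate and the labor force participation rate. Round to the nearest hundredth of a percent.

Unemployment rate ≈ 3.92%; labor force participation rate ≈ 69.50%.

Employed = 128.85 + 3.85 = 132.70 million (anyone who worked, including part-time for economic reasons, counts as employed).
Unemployed = 5.42 million.
Labor force = 132.70 + 5.42 = 138.12 million.
Not in labor force = 15.19 + 11.63 + 33.79 = 60.61 million (those not working and not actively searching are outside the labor force).
Civilian working-age population = 138.12 + 60.61 = 198.73 million.
Unemployment rate = 5.42 / 138.12 = 3.92%.
Labor force participation rate = 138.12 / 198.73 = 69.50%.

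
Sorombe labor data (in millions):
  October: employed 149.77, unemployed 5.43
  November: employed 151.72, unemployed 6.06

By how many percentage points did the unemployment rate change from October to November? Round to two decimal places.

The unemployment rate changed by +0.34 percentage points.

October: labor force = 149.77 + 5.43 = 155.20; u = 5.43/155.20 = 3.50%.
November: labor force = 151.72 + 6.06 = 157.78; u = 6.06/157.78 = 3.84%.
Change = 3.84% − 3.50% = +0.34 pp.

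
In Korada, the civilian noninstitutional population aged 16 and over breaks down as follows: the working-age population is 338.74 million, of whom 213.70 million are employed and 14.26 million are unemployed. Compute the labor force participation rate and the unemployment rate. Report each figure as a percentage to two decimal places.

Labor force participation rate ≈ 67.30%; unemployment rate ≈ 6.26%.

Labor force = employed + unemployed = 213.70 + 14.26 = 227.96 million.
Unemployment rate = 14.26 / 227.96 = 6.26%.
Labor force participation rate = 227.96 / 338.74 = 67.30%.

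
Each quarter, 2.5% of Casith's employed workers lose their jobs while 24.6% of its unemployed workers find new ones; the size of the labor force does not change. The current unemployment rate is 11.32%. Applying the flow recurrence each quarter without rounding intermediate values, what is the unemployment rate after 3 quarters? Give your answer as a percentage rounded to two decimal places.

Unemployment rate after three quarters ≈ 10.04%.

With a fixed labor force, u_{t+1} = u_t + s·(1−u_t) − f·u_t = u_t·(1−s−f) + s.
Here 1−s−f = 0.729 and s = 0.025.
u_1 = 0.113200 × 0.729 + 0.025 = 0.107523.
u_2 = 0.107523 × 0.729 + 0.025 = 0.103384.
u_3 = 0.103384 × 0.729 + 0.025 = 0.100367.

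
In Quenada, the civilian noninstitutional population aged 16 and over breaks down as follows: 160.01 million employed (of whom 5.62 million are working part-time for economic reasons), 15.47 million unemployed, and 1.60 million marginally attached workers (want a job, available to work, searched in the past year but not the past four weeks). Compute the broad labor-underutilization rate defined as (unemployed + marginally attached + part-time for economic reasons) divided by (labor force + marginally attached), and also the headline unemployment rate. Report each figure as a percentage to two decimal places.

Broad underutilization rate ≈ 12.81%; headline unemployment rate ≈ 8.82%.

Labor force = 160.01 + 15.47 = 175.48 million.
Numerator = 15.47 + 1.60 + 5.62 = 22.69 million.
Denominator = 175.48 + 1.60 = 177.08 million.
Broad rate = 22.69 / 177.08 = 12.81%.
Headline unemployment rate = 15.47 / 175.48 = 8.82%.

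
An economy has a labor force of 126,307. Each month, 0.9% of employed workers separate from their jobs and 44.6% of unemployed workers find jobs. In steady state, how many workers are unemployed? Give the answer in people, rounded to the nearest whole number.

About 2,498 are unemployed in steady state.

Steady-state unemployment rate u* = s/(s+f) = 0.9/(0.9+44.6) = 0.019780.
Unemployed = u* × labor force = 0.019780 × 126,307 ≈ 2,498.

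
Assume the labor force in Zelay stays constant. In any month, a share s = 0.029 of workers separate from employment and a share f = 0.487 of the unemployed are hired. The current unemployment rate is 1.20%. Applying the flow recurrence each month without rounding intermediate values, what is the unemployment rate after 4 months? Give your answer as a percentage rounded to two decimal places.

Unemployment rate after four months ≈ 5.38%.

With a fixed labor force, u_{t+1} = u_t + s·(1−u_t) − f·u_t = u_t·(1−s−f) + s.
Here 1−s−f = 0.484 and s = 0.029.
u_1 = 0.012000 × 0.484 + 0.029 = 0.034808.
u_2 = 0.034808 × 0.484 + 0.029 = 0.045847.
u_3 = 0.045847 × 0.484 + 0.029 = 0.051190.
u_4 = 0.051190 × 0.484 + 0.029 = 0.053776.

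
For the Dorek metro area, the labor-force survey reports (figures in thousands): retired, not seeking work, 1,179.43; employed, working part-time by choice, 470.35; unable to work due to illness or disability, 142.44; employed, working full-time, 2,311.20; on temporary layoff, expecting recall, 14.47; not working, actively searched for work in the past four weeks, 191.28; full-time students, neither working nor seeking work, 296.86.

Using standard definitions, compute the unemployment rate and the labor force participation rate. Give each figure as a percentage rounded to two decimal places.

Unemployment rate ≈ 6.89%; labor force participation rate ≈ 64.86%.

Employed = 470.35 + 2,311.20 = 2,781.55 thousand.
Unemployed = 14.47 + 191.28 = 205.75 thousand (jobless and actively searching, or on temporary layoff).
Labor force = 2,781.55 + 205.75 = 2,987.30 thousand.
Not in labor force = 1,179.43 + 142.44 + 296.86 = 1,618.73 thousand (those not working and not actively searching are outside the labor force).
Civilian working-age population = 2,987.30 + 1,618.73 = 4,606.03 thousand.
Unemployment rate = 205.75 / 2,987.30 = 6.89%.
Labor force participation rate = 2,987.30 / 4,606.03 = 64.86%.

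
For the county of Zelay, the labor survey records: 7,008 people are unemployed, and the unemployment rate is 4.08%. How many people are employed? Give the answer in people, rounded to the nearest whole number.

About 164,757 are employed.

Labor force = U / u = 7,008 / 0.0408 ≈ 171,765.
Employed = labor force − unemployed = 171,765 − 7,008 = 164,757.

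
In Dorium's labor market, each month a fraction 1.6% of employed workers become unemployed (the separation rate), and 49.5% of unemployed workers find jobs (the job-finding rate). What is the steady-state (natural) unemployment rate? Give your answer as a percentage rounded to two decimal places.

Steady-state unemployment rate ≈ 3.13%.

At steady state the flows balance: s·E = f·U, so U/(E+U) = s/(s+f).
u* = 1.6 / (1.6 + 49.5) = 1.6 / 51.10 = 3.13%.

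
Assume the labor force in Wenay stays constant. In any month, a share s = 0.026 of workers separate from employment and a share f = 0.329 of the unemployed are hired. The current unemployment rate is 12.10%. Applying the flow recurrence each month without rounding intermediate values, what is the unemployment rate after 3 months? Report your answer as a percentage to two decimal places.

With a fixed labor force, u_{t+1} = u_t + s·(1−u_t) − f·u_t = u_t·(1−s−f) + s.
Here 1−s−f = 0.645 and s = 0.026.
u_1 = 0.121000 × 0.645 + 0.026 = 0.104045.
u_2 = 0.104045 × 0.645 + 0.026 = 0.093109.
u_3 = 0.093109 × 0.645 + 0.026 = 0.086055.

Unemployment rate after three months ≈ 8.61%.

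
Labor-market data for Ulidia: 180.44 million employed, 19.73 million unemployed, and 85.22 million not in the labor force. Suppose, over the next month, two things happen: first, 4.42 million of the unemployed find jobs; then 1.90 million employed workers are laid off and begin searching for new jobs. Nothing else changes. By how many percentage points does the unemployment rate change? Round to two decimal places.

The unemployment rate changes by −1.26 percentage points.

Initially, labor force = 180.44 + 19.73 = 200.17 million, so u = 19.73/200.17 = 9.86%.
After the first change, unemployed falls and employed rises by 4.42; labor force unchanged → E = 184.86, U = 15.31, labor force = 200.17 million.
After the second change, employed falls and unemployed rises by 1.90; labor force unchanged → E = 182.96, U = 17.21, labor force = 200.17 million.
New unemployment rate = 17.21 / 200.17 = 8.60%.
Change = 8.60% − 9.86% = −1.26 percentage points.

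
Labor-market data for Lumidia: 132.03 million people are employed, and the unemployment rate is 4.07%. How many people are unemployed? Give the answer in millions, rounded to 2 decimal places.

Let U be the number unemployed. The labor force is E + U, and U/(E+U) = 0.0407.
So U = 0.0407 × 132.03 / (1 − 0.0407) = 5.3736 / 0.9593 ≈ 5.60 million.

About 5.60 million are unemployed.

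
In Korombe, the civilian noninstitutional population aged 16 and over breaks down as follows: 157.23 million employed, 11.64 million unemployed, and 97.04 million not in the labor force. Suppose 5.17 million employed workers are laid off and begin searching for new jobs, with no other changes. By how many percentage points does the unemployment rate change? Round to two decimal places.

Initially, labor force = 157.23 + 11.64 = 168.87 million, so u = 11.64/168.87 = 6.89%.
After the change, employed falls and unemployed rises by 5.17; labor force unchanged → E = 152.06, U = 16.81, labor force = 168.87 million.
New unemployment rate = 16.81 / 168.87 = 9.95%.
Change = 9.95% − 6.89% = +3.06 percentage points.

The unemployment rate changes by +3.06 percentage points.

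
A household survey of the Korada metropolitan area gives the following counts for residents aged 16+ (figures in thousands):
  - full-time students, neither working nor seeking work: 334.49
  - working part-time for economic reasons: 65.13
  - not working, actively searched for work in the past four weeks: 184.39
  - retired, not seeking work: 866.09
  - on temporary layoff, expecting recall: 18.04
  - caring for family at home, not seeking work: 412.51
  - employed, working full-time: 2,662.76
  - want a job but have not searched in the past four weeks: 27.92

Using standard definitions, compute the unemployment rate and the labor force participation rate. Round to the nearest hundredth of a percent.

Unemployment rate ≈ 6.91%; labor force participation rate ≈ 64.10%.

Employed = 65.13 + 2,662.76 = 2,727.89 thousand (anyone who worked, including part-time for economic reasons, counts as employed).
Unemployed = 184.39 + 18.04 = 202.43 thousand (jobless and actively searching, or on temporary layoff).
Labor force = 2,727.89 + 202.43 = 2,930.32 thousand.
Not in labor force = 334.49 + 866.09 + 412.51 + 27.92 = 1,641.01 thousand (those not working and not actively searching are outside the labor force — including those who want a job but have given up searching).
Civilian working-age population = 2,930.32 + 1,641.01 = 4,571.33 thousand.
Unemployment rate = 202.43 / 2,930.32 = 6.91%.
Labor force participation rate = 2,930.32 / 4,571.33 = 64.10%.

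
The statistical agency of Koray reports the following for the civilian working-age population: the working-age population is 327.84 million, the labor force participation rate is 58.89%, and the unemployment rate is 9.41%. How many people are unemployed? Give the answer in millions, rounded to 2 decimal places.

Labor force = 0.5889 × 327.84 = 193.06 million.
Unemployed = 0.0941 × 193.06 ≈ 18.17 million.

About 18.17 million are unemployed.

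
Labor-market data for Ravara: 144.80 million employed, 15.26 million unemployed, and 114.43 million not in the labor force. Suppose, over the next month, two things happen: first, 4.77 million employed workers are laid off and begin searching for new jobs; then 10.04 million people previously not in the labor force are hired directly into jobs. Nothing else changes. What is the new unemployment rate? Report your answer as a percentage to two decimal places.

Initially, labor force = 144.80 + 15.26 = 160.06 million, so u = 15.26/160.06 = 9.53%.
After the first change, employed falls and unemployed rises by 4.77; labor force unchanged → E = 140.03, U = 20.03, labor force = 160.06 million.
After the second change, employed and labor force both rise by 10.04; unemployed unchanged → E = 150.07, U = 20.03, labor force = 170.10 million.
New unemployment rate = 20.03 / 170.10 = 11.78%.

New unemployment rate ≈ 11.78%.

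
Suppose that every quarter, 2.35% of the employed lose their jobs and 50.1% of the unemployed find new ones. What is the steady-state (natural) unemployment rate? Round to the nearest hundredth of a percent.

Steady-state unemployment rate ≈ 4.48%.

At steady state the flows balance: s·E = f·U, so U/(E+U) = s/(s+f).
u* = 2.35 / (2.35 + 50.1) = 2.35 / 52.45 = 4.48%.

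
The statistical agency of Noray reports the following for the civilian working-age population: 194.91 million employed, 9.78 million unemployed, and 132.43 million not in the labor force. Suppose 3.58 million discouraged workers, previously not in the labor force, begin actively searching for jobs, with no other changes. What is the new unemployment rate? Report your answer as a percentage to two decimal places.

New unemployment rate ≈ 6.41%.

Initially, labor force = 194.91 + 9.78 = 204.69 million, so u = 9.78/204.69 = 4.78%.
After the change, unemployed and labor force both rise by 3.58 → E = 194.91, U = 13.36, labor force = 208.27 million.
New unemployment rate = 13.36 / 208.27 = 6.41%.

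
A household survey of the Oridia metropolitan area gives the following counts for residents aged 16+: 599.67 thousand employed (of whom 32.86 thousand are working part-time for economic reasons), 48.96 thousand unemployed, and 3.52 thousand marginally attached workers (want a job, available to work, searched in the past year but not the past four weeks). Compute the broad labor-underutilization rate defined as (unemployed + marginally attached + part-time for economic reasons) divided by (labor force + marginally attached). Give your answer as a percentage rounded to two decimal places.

Labor force = 599.67 + 48.96 = 648.63 thousand.
Numerator = 48.96 + 3.52 + 32.86 = 85.34 thousand.
Denominator = 648.63 + 3.52 = 652.15 thousand.
Broad rate = 85.34 / 652.15 = 13.09%.

Broad underutilization rate ≈ 13.09%.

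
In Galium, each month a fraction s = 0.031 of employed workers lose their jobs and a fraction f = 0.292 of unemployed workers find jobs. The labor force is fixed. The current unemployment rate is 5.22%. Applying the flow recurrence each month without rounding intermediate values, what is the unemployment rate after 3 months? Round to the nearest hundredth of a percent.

With a fixed labor force, u_{t+1} = u_t + s·(1−u_t) − f·u_t = u_t·(1−s−f) + s.
Here 1−s−f = 0.677 and s = 0.031.
u_1 = 0.052200 × 0.677 + 0.031 = 0.066339.
u_2 = 0.066339 × 0.677 + 0.031 = 0.075912.
u_3 = 0.075912 × 0.677 + 0.031 = 0.082392.

Unemployment rate after three months ≈ 8.24%.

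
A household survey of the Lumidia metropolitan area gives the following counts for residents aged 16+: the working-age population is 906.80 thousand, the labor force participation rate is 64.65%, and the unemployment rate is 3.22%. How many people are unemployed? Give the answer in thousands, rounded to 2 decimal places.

Labor force = 0.6465 × 906.80 = 586.25 thousand.
Unemployed = 0.0322 × 586.25 ≈ 18.88 thousand.

About 18.88 thousand are unemployed.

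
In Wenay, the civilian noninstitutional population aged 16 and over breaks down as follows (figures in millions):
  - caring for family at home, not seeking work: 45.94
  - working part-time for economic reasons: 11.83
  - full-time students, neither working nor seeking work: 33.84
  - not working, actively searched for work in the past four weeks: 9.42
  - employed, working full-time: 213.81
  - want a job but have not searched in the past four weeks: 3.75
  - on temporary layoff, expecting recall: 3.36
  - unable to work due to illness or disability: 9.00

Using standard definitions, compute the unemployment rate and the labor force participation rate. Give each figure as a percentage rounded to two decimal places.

Unemployment rate ≈ 5.36%; labor force participation rate ≈ 72.04%.

Employed = 11.83 + 213.81 = 225.64 million (anyone who worked, including part-time for economic reasons, counts as employed).
Unemployed = 9.42 + 3.36 = 12.78 million (jobless and actively searching, or on temporary layoff).
Labor force = 225.64 + 12.78 = 238.42 million.
Not in labor force = 45.94 + 33.84 + 3.75 + 9.00 = 92.53 million (those not working and not actively searching are outside the labor force — including those who want a job but have given up searching).
Civilian working-age population = 238.42 + 92.53 = 330.95 million.
Unemployment rate = 12.78 / 238.42 = 5.36%.
Labor force participation rate = 238.42 / 330.95 = 72.04%.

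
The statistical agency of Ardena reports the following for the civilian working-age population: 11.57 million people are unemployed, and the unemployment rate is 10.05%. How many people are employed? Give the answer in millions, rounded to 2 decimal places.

Labor force = U / u = 11.57 / 0.1005 ≈ 115.12 million.
Employed = labor force − unemployed = 115.12 − 11.57 = 103.55 million.

About 103.55 million are employed.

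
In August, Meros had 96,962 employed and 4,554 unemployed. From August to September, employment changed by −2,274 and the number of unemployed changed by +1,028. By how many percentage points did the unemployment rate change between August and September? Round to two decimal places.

The unemployment rate changed by +1.08 percentage points.

August: labor force = 96,962 + 4,554 = 101,516; u = 4,554/101,516 = 4.49%.
September: labor force = 94,688 + 5,582 = 100,270; u = 5,582/100,270 = 5.57%.
Change = 5.57% − 4.49% = +1.08 pp.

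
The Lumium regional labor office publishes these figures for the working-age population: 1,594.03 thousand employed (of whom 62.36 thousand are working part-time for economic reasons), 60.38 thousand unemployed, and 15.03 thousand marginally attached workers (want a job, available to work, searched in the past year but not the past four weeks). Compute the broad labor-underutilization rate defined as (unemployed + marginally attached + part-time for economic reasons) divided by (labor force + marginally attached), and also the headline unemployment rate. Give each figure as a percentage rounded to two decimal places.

Labor force = 1,594.03 + 60.38 = 1,654.41 thousand.
Numerator = 60.38 + 15.03 + 62.36 = 137.77 thousand.
Denominator = 1,654.41 + 15.03 = 1,669.44 thousand.
Broad rate = 137.77 / 1,669.44 = 8.25%.
Headline unemployment rate = 60.38 / 1,654.41 = 3.65%.

Broad underutilization rate ≈ 8.25%; headline unemployment rate ≈ 3.65%.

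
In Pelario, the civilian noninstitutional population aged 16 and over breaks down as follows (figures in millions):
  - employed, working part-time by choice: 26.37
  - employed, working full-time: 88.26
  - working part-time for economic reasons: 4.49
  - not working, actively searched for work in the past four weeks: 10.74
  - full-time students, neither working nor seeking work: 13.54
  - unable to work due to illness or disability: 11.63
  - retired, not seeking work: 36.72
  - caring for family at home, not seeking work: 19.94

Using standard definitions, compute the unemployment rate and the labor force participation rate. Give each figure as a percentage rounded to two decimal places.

Employed = 26.37 + 88.26 + 4.49 = 119.12 million (anyone who worked, including part-time for economic reasons, counts as employed).
Unemployed = 10.74 million.
Labor force = 119.12 + 10.74 = 129.86 million.
Not in labor force = 13.54 + 11.63 + 36.72 + 19.94 = 81.83 million (those not working and not actively searching are outside the labor force).
Civilian working-age population = 129.86 + 81.83 = 211.69 million.
Unemployment rate = 10.74 / 129.86 = 8.27%.
Labor force participation rate = 129.86 / 211.69 = 61.34%.

Unemployment rate ≈ 8.27%; labor force participation rate ≈ 61.34%.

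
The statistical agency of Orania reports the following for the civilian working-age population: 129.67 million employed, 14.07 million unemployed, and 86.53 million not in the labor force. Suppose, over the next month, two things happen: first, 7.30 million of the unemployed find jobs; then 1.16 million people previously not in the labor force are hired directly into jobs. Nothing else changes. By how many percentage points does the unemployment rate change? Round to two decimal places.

Initially, labor force = 129.67 + 14.07 = 143.74 million, so u = 14.07/143.74 = 9.79%.
After the first change, unemployed falls and employed rises by 7.30; labor force unchanged → E = 136.97, U = 6.77, labor force = 143.74 million.
After the second change, employed and labor force both rise by 1.16; unemployed unchanged → E = 138.13, U = 6.77, labor force = 144.90 million.
New unemployment rate = 6.77 / 144.90 = 4.67%.
Change = 4.67% − 9.79% = −5.12 percentage points.

The unemployment rate changes by −5.12 percentage points.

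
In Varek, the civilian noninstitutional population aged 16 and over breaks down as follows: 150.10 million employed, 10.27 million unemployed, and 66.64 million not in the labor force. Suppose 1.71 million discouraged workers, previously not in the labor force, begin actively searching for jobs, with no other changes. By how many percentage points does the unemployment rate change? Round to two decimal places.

Initially, labor force = 150.10 + 10.27 = 160.37 million, so u = 10.27/160.37 = 6.40%.
After the change, unemployed and labor force both rise by 1.71 → E = 150.10, U = 11.98, labor force = 162.08 million.
New unemployment rate = 11.98 / 162.08 = 7.39%.
Change = 7.39% − 6.40% = +0.99 percentage points.

The unemployment rate changes by +0.99 percentage points.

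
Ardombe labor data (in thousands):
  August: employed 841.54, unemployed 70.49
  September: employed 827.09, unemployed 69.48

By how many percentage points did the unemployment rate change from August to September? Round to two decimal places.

August: labor force = 841.54 + 70.49 = 912.03; u = 70.49/912.03 = 7.73%.
September: labor force = 827.09 + 69.48 = 896.57; u = 69.48/896.57 = 7.75%.
Change = 7.75% − 7.73% = +0.02 pp.

The unemployment rate changed by +0.02 percentage points.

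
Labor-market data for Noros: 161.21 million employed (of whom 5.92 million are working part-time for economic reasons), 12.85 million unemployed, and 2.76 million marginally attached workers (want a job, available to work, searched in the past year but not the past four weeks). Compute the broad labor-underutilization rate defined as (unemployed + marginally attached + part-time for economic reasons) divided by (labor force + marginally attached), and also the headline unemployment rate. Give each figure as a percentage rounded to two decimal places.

Labor force = 161.21 + 12.85 = 174.06 million.
Numerator = 12.85 + 2.76 + 5.92 = 21.53 million.
Denominator = 174.06 + 2.76 = 176.82 million.
Broad rate = 21.53 / 176.82 = 12.18%.
Headline unemployment rate = 12.85 / 174.06 = 7.38%.

Broad underutilization rate ≈ 12.18%; headline unemployment rate ≈ 7.38%.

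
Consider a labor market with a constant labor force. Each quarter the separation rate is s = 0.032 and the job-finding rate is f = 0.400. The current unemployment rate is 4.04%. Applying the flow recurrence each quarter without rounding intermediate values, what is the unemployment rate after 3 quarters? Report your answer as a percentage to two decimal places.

With a fixed labor force, u_{t+1} = u_t + s·(1−u_t) − f·u_t = u_t·(1−s−f) + s.
Here 1−s−f = 0.568 and s = 0.032.
u_1 = 0.040400 × 0.568 + 0.032 = 0.054947.
u_2 = 0.054947 × 0.568 + 0.032 = 0.063210.
u_3 = 0.063210 × 0.568 + 0.032 = 0.067903.

Unemployment rate after three quarters ≈ 6.79%.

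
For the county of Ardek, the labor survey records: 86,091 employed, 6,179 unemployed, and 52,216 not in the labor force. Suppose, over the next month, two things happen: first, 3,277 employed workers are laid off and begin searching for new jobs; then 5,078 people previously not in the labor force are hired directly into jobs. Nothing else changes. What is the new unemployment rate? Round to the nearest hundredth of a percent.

Initially, labor force = 86,091 + 6,179 = 92,270, so u = 6,179/92,270 = 6.70%.
After the first change, employed falls and unemployed rises by 3,277; labor force unchanged → E = 82,814, U = 9,456, labor force = 92,270.
After the second change, employed and labor force both rise by 5,078; unemployed unchanged → E = 87,892, U = 9,456, labor force = 97,348.
New unemployment rate = 9,456 / 97,348 = 9.71%.

New unemployment rate ≈ 9.71%.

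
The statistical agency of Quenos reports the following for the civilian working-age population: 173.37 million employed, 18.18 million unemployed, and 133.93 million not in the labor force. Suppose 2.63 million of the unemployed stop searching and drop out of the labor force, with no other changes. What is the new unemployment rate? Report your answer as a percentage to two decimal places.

New unemployment rate ≈ 8.23%.

Initially, labor force = 173.37 + 18.18 = 191.55 million, so u = 18.18/191.55 = 9.49%.
After the change, unemployed and labor force both fall by 2.63 → E = 173.37, U = 15.55, labor force = 188.92 million.
New unemployment rate = 15.55 / 188.92 = 8.23%.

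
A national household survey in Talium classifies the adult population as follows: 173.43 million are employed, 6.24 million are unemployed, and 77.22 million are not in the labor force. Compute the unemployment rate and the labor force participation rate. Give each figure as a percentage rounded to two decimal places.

Labor force = employed + unemployed = 173.43 + 6.24 = 179.67 million.
Working-age population = 179.67 + 77.22 = 256.89 million.
Unemployment rate = 6.24 / 179.67 = 3.47%.
Labor force participation rate = 179.67 / 256.89 = 69.94%.

Unemployment rate ≈ 3.47%; labor force participation rate ≈ 69.94%.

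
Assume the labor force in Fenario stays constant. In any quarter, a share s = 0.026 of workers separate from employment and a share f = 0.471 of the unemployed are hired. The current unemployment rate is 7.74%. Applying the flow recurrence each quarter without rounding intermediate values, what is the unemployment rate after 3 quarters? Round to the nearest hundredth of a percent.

With a fixed labor force, u_{t+1} = u_t + s·(1−u_t) − f·u_t = u_t·(1−s−f) + s.
Here 1−s−f = 0.503 and s = 0.026.
u_1 = 0.077400 × 0.503 + 0.026 = 0.064932.
u_2 = 0.064932 × 0.503 + 0.026 = 0.058661.
u_3 = 0.058661 × 0.503 + 0.026 = 0.055506.

Unemployment rate after three quarters ≈ 5.55%.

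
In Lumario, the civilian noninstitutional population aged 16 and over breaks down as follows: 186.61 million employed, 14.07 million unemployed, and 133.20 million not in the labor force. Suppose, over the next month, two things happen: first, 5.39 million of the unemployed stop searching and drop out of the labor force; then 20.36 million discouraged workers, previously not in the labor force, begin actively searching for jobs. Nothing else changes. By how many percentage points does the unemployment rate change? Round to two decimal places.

Initially, labor force = 186.61 + 14.07 = 200.68 million, so u = 14.07/200.68 = 7.01%.
After the first change, unemployed and labor force both fall by 5.39 → E = 186.61, U = 8.68, labor force = 195.29 million.
After the second change, unemployed and labor force both rise by 20.36 → E = 186.61, U = 29.04, labor force = 215.65 million.
New unemployment rate = 29.04 / 215.65 = 13.47%.
Change = 13.47% − 7.01% = +6.46 percentage points.

The unemployment rate changes by +6.46 percentage points.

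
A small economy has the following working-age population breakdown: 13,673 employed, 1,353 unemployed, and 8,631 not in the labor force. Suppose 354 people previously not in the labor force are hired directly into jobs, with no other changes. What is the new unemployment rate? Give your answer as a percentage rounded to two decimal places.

Initially, labor force = 13,673 + 1,353 = 15,026, so u = 1,353/15,026 = 9.00%.
After the change, employed and labor force both rise by 354; unemployed unchanged → E = 14,027, U = 1,353, labor force = 15,380.
New unemployment rate = 1,353 / 15,380 = 8.80%.

New unemployment rate ≈ 8.80%.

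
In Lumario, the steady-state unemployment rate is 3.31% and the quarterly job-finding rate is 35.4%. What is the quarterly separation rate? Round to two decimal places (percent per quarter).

Separation rate ≈ 1.21% per quarter.

From u* = s/(s+f): s = u·f/(1−u).
s = 0.0331 × 35.4 / (1 − 0.0331) = 1.1717 / 0.9669 ≈ 1.21% per quarter.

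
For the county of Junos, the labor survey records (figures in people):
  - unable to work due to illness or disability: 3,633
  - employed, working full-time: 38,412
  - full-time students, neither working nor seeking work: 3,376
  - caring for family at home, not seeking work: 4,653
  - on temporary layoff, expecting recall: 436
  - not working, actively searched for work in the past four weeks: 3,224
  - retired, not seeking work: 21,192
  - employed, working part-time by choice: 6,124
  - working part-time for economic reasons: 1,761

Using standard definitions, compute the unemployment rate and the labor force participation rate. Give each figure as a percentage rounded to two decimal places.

Unemployment rate ≈ 7.33%; labor force participation rate ≈ 60.33%.

Employed = 38,412 + 6,124 + 1,761 = 46,297 (anyone who worked, including part-time for economic reasons, counts as employed).
Unemployed = 436 + 3,224 = 3,660 (jobless and actively searching, or on temporary layoff).
Labor force = 46,297 + 3,660 = 49,957.
Not in labor force = 3,633 + 3,376 + 4,653 + 21,192 = 32,854 (those not working and not actively searching are outside the labor force).
Civilian working-age population = 49,957 + 32,854 = 82,811.
Unemployment rate = 3,660 / 49,957 = 7.33%.
Labor force participation rate = 49,957 / 82,811 = 60.33%.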